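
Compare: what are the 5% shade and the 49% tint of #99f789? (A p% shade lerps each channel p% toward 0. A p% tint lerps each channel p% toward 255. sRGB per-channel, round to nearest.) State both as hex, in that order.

#99f789 is rgb(153, 247, 137).
5% shade:
  R: 153 + 0.05×(0−153) = 153 − 7.65 = 145.35 → 145
  G: 247 − 12.35 = 234.65 → 235
  B: 137 + 0.05×(0−137) = 137 − 6.85 = 130.15 → 130
  → #91eb82
49% tint:
  R: 153 + 0.49×(255−153) = 153 + 49.98 = 202.98 → 203
  G: 247 + 0.49×(255−247) = 247 + 3.92 = 250.92 → 251
  B: 137 + 57.82 = 194.82 → 195
  → #cbfbc3

#91eb82, #cbfbc3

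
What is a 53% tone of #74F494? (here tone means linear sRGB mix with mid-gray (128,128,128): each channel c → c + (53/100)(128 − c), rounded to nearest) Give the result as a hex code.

#7AB789

#74F494 is rgb(116, 244, 148).
Lerp each channel 53% toward 128:
  R: 116 + 6.36 = 122.36 → 122
  G: 244 − 61.48 = 182.52 → 183
  B: 148 + 0.53×(128−148) = 148 − 10.6 = 137.4 → 137
rgb(122, 183, 137) = #7AB789.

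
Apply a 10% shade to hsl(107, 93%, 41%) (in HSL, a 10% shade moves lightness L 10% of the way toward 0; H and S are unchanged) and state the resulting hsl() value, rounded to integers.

hsl(107, 93%, 37%)

L moves 10% from 41 toward 0: 41 − 4.1 = 36.9 → 37.
H and S are unchanged.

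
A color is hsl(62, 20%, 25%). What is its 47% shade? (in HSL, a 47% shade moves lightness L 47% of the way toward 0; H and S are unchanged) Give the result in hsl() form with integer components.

L moves 47% from 25 toward 0: 25 − 11.75 = 13.25 → 13.
H and S are unchanged.

hsl(62, 20%, 13%)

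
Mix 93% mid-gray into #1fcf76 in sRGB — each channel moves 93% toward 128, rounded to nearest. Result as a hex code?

#1fcf76 is rgb(31, 207, 118).
Lerp each channel 93% toward 128:
  R: 31 + 90.21 = 121.21 → 121
  G: 207 − 73.47 = 133.53 → 134
  B: 118 + 9.3 = 127.3 → 127
rgb(121, 134, 127) = #79867f.

#79867f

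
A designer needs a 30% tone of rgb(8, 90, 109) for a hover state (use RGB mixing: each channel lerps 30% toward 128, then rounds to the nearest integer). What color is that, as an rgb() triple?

Per channel, c → c + 0.3(128 − c):
  R: 8 + 0.3×(128−8) = 8 + 36 = 44 → 44
  G: 90 + 0.3×(128−90) = 90 + 11.4 = 101.4 → 101
  B: 109 + 5.7 = 114.7 → 115

rgb(44, 101, 115)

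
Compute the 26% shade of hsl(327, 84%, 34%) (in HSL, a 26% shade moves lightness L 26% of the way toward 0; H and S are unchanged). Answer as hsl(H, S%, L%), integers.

L moves 26% from 34 toward 0: 34 − 8.84 = 25.16 → 25.
H and S are unchanged.

hsl(327, 84%, 25%)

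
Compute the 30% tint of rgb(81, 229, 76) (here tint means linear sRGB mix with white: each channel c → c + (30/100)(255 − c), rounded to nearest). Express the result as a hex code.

Per channel, c → c + 0.3(255 − c):
  R: 81 + 52.2 = 133.2 → 133
  G: 229 + 0.3×(255−229) = 229 + 7.8 = 236.8 → 237
  B: 76 + 0.3×(255−76) = 76 + 53.7 = 129.7 → 130
rgb(133, 237, 130) = #85ed82.

#85ed82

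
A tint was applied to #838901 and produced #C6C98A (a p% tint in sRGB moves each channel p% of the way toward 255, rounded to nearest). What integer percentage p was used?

#838901 is rgb(131, 137, 1); #C6C98A is rgb(198, 201, 138).
On the B channel (widest range): 138 ≈ 1 + (p/100)(255 − 1), so p ≈ 100×(138 − 1)/(255 − 1) = 13700/254 = 53.94.
p = 54 reproduces all three channels after rounding.

54%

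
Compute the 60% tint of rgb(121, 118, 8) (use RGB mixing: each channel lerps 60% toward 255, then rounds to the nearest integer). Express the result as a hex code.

Per channel, c → c + 0.6(255 − c):
  R: 121 + 0.6×(255−121) = 121 + 80.4 = 201.4 → 201
  G: 118 + 0.6×(255−118) = 118 + 82.2 = 200.2 → 200
  B: 8 + 0.6×(255−8) = 8 + 148.2 = 156.2 → 156
rgb(201, 200, 156) = #c9c89c.

#c9c89c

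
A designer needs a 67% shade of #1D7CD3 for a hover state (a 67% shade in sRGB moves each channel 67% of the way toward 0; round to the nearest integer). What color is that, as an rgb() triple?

#1D7CD3 is rgb(29, 124, 211).
Lerp each channel 67% toward 0:
  R: 29 + 0.67×(0−29) = 29 − 19.43 = 9.57 → 10
  G: 124 + 0.67×(0−124) = 124 − 83.08 = 40.92 → 41
  B: 211 − 141.37 = 69.63 → 70

rgb(10, 41, 70)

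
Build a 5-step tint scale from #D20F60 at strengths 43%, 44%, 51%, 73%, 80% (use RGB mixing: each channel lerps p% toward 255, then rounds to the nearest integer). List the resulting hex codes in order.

#E576A4, #E679A6, #E989B1, #F3BED4, #F6CFDF

#D20F60 is rgb(210, 15, 96).
43%: (210 + 19.35 = 229.35→229, 15 + 103.2 = 118.2→118, 96 + 68.37 = 164.37→164) → #E576A4
44%: (210 + 19.8 = 229.8→230, 15 + 105.6 = 120.6→121, 96 + 69.96 = 165.96→166) → #E679A6
51%: (210 + 22.95 = 232.95→233, 15 + 122.4 = 137.4→137, 96 + 81.09 = 177.09→177) → #E989B1
73%: (210 + 32.85 = 242.85→243, 15 + 175.2 = 190.2→190, 96 + 116.07 = 212.07→212) → #F3BED4
80%: (210 + 36 = 246→246, 15 + 192 = 207→207, 96 + 127.2 = 223.2→223) → #F6CFDF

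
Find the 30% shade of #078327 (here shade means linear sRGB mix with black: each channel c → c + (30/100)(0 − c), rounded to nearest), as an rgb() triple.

rgb(5, 92, 27)

#078327 is rgb(7, 131, 39).
A 30% shade moves each channel 30% toward 0:
  R: 7 + 0.3×(0−7) = 7 − 2.1 = 4.9 → 5
  G: 131 − 39.3 = 91.7 → 92
  B: 39 − 11.7 = 27.3 → 27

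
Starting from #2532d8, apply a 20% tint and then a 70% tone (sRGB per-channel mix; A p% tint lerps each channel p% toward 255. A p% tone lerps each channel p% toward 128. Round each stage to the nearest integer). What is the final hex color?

#72759d

#2532d8 is rgb(37, 50, 216).
Per channel, c → c + 0.2(255 − c):
  R: 37 + 0.2×(255−37) = 37 + 43.6 = 80.6 → 81
  G: 50 + 41 = 91 → 91
  B: 216 + 0.2×(255−216) = 216 + 7.8 = 223.8 → 224
After the tint: rgb(81, 91, 224) = #515be0.
Lerp each channel 70% toward 128:
  R: 81 + 0.7×(128−81) = 81 + 32.9 = 113.9 → 114
  G: 91 + 0.7×(128−91) = 91 + 25.9 = 116.9 → 117
  B: 224 + 0.7×(128−224) = 224 − 67.2 = 156.8 → 157
rgb(114, 117, 157) = #72759d.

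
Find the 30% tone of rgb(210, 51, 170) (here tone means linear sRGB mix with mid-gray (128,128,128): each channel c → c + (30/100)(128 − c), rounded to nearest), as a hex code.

#b94a9d

A 30% tone moves each channel 30% toward 128:
  R: 210 − 24.6 = 185.4 → 185
  G: 51 + 23.1 = 74.1 → 74
  B: 170 + 0.3×(128−170) = 170 − 12.6 = 157.4 → 157
rgb(185, 74, 157) = #b94a9d.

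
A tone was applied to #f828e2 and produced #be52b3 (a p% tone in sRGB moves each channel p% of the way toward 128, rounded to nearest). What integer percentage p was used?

48%

#f828e2 is rgb(248, 40, 226); #be52b3 is rgb(190, 82, 179).
On the R channel (widest range): 190 ≈ 248 + (p/100)(128 − 248), so p ≈ 100×(190 − 248)/(128 − 248) = -5800/-120 = 48.33.
p = 48 reproduces all three channels after rounding.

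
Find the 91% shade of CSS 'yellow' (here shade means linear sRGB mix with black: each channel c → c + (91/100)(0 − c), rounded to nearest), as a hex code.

CSS yellow is rgb(255, 255, 0).
Lerp each channel 91% toward 0:
  R: 255 + 0.91×(0−255) = 255 − 232.05 = 22.95 → 23
  G: 255 − 232.05 = 22.95 → 23
  B: 0 + 0.91×(0−0) = 0 + 0 = 0 → 0
rgb(23, 23, 0) = #171700.

#171700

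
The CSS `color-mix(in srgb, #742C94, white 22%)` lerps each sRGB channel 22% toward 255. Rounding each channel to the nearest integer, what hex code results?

#742C94 is rgb(116, 44, 148).
Lerp each channel 22% toward 255:
  R: 116 + 0.22×(255−116) = 116 + 30.58 = 146.58 → 147
  G: 44 + 46.42 = 90.42 → 90
  B: 148 + 0.22×(255−148) = 148 + 23.54 = 171.54 → 172
rgb(147, 90, 172) = #935AAC.

#935AAC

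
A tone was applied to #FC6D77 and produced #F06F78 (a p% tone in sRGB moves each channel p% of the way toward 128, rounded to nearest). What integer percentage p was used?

#FC6D77 is rgb(252, 109, 119); #F06F78 is rgb(240, 111, 120).
On the R channel (widest range): 240 ≈ 252 + (p/100)(128 − 252), so p ≈ 100×(240 − 252)/(128 − 252) = -1200/-124 = 9.68.
p = 10 reproduces all three channels after rounding.

10%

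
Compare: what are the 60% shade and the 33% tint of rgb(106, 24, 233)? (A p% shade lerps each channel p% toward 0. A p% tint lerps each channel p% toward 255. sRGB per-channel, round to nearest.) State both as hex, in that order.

60% shade:
  R: 106 − 63.6 = 42.4 → 42
  G: 24 − 14.4 = 9.6 → 10
  B: 233 − 139.8 = 93.2 → 93
  → #2A0A5D
33% tint:
  R: 106 + 49.17 = 155.17 → 155
  G: 24 + 76.23 = 100.23 → 100
  B: 233 + 0.33×(255−233) = 233 + 7.26 = 240.26 → 240
  → #9B64F0

#2A0A5D, #9B64F0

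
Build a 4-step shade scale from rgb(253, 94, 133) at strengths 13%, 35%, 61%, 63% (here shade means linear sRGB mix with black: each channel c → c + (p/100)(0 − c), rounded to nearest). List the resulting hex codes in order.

#dc5274, #a43d56, #632534, #5e2331

13%: (253 − 32.89 = 220.11→220, 94 − 12.22 = 81.78→82, 133 − 17.29 = 115.71→116) → #dc5274
35%: (253 − 88.55 = 164.45→164, 94 − 32.9 = 61.1→61, 133 − 46.55 = 86.45→86) → #a43d56
61%: (253 − 154.33 = 98.67→99, 94 − 57.34 = 36.66→37, 133 − 81.13 = 51.87→52) → #632534
63%: (253 − 159.39 = 93.61→94, 94 − 59.22 = 34.78→35, 133 − 83.79 = 49.21→49) → #5e2331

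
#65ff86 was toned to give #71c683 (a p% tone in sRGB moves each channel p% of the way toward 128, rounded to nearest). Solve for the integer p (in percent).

45%

#65ff86 is rgb(101, 255, 134); #71c683 is rgb(113, 198, 131).
On the G channel (widest range): 198 ≈ 255 + (p/100)(128 − 255), so p ≈ 100×(198 − 255)/(128 − 255) = -5700/-127 = 44.88.
p = 45 reproduces all three channels after rounding.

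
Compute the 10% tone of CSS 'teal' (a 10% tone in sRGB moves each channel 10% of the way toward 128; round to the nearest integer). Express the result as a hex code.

CSS teal is rgb(0, 128, 128).
A 10% tone moves each channel 10% toward 128:
  R: 0 + 0.1×(128−0) = 0 + 12.8 = 12.8 → 13
  G: 128 + 0 = 128 → 128
  B: 128 + 0 = 128 → 128
rgb(13, 128, 128) = #0D8080.

#0D8080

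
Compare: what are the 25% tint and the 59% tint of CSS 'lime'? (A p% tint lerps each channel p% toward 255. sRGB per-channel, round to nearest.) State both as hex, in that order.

#40ff40, #96ff96

CSS lime is rgb(0, 255, 0).
25% tint:
  R: 0 + 63.75 = 63.75 → 64
  G: 255 + 0 = 255 → 255
  B: 0 + 0.25×(255−0) = 0 + 63.75 = 63.75 → 64
  → #40ff40
59% tint:
  R: 0 + 0.59×(255−0) = 0 + 150.45 = 150.45 → 150
  G: 255 + 0 = 255 → 255
  B: 0 + 0.59×(255−0) = 0 + 150.45 = 150.45 → 150
  → #96ff96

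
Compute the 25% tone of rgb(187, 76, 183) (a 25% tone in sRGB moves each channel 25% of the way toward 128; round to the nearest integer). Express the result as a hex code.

#ac59a9

Per channel, c → c + 0.25(128 − c):
  R: 187 − 14.75 = 172.25 → 172
  G: 76 + 13 = 89 → 89
  B: 183 + 0.25×(128−183) = 183 − 13.75 = 169.25 → 169
rgb(172, 89, 169) = #ac59a9.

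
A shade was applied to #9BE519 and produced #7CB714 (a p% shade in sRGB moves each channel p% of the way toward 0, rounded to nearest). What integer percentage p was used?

#9BE519 is rgb(155, 229, 25); #7CB714 is rgb(124, 183, 20).
On the G channel (widest range): 183 ≈ 229 + (p/100)(0 − 229), so p ≈ 100×(183 − 229)/(0 − 229) = -4600/-229 = 20.09.
p = 20 reproduces all three channels after rounding.

20%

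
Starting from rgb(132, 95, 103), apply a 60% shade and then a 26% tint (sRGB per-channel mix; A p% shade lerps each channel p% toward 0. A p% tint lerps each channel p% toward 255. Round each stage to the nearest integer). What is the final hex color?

Per channel, c → c + 0.6(0 − c):
  R: 132 + 0.6×(0−132) = 132 − 79.2 = 52.8 → 53
  G: 95 + 0.6×(0−95) = 95 − 57 = 38 → 38
  B: 103 − 61.8 = 41.2 → 41
After the shade: rgb(53, 38, 41) = #352629.
Lerp each channel 26% toward 255:
  R: 53 + 0.26×(255−53) = 53 + 52.52 = 105.52 → 106
  G: 38 + 0.26×(255−38) = 38 + 56.42 = 94.42 → 94
  B: 41 + 0.26×(255−41) = 41 + 55.64 = 96.64 → 97
rgb(106, 94, 97) = #6A5E61.

#6A5E61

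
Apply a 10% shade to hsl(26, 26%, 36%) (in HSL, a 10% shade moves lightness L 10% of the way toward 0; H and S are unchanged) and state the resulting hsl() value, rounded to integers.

hsl(26, 26%, 32%)

L moves 10% from 36 toward 0: 36 − 3.6 = 32.4 → 32.
H and S are unchanged.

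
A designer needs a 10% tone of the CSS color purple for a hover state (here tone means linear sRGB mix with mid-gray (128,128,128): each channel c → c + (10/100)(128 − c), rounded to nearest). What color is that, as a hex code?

CSS purple is rgb(128, 0, 128).
Per channel, c → c + 0.1(128 − c):
  R: 128 + 0.1×(128−128) = 128 + 0 = 128 → 128
  G: 0 + 12.8 = 12.8 → 13
  B: 128 + 0 = 128 → 128
rgb(128, 13, 128) = #800d80.

#800d80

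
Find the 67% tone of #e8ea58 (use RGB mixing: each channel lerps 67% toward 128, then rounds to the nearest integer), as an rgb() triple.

#e8ea58 is rgb(232, 234, 88).
A 67% tone moves each channel 67% toward 128:
  R: 232 − 69.68 = 162.32 → 162
  G: 234 − 71.02 = 162.98 → 163
  B: 88 + 0.67×(128−88) = 88 + 26.8 = 114.8 → 115

rgb(162, 163, 115)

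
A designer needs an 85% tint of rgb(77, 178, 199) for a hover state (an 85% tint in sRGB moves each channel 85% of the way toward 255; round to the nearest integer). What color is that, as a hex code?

#E4F3F7

An 85% tint moves each channel 85% toward 255:
  R: 77 + 0.85×(255−77) = 77 + 151.3 = 228.3 → 228
  G: 178 + 0.85×(255−178) = 178 + 65.45 = 243.45 → 243
  B: 199 + 0.85×(255−199) = 199 + 47.6 = 246.6 → 247
rgb(228, 243, 247) = #E4F3F7.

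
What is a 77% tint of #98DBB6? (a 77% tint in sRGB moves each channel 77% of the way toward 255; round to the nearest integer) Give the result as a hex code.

#E7F7EE

#98DBB6 is rgb(152, 219, 182).
Per channel, c → c + 0.77(255 − c):
  R: 152 + 0.77×(255−152) = 152 + 79.31 = 231.31 → 231
  G: 219 + 27.72 = 246.72 → 247
  B: 182 + 56.21 = 238.21 → 238
rgb(231, 247, 238) = #E7F7EE.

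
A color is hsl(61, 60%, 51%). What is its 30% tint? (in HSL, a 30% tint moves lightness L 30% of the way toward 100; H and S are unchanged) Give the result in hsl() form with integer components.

L moves 30% from 51 toward 100: 51 + 14.7 = 65.7 → 66.
H and S are unchanged.

hsl(61, 60%, 66%)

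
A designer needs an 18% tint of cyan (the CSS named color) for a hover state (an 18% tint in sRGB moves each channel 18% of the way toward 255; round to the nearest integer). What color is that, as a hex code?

#2EFFFF

CSS cyan is rgb(0, 255, 255).
Per channel, c → c + 0.18(255 − c):
  R: 0 + 0.18×(255−0) = 0 + 45.9 = 45.9 → 46
  G: 255 + 0 = 255 → 255
  B: 255 + 0 = 255 → 255
rgb(46, 255, 255) = #2EFFFF.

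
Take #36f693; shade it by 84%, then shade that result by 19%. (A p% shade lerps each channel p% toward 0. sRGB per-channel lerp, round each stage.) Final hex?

#072013

#36f693 is rgb(54, 246, 147).
Lerp each channel 84% toward 0:
  R: 54 + 0.84×(0−54) = 54 − 45.36 = 8.64 → 9
  G: 246 − 206.64 = 39.36 → 39
  B: 147 − 123.48 = 23.52 → 24
After the shade: rgb(9, 39, 24) = #092718.
Per channel, c → c + 0.19(0 − c):
  R: 9 − 1.71 = 7.29 → 7
  G: 39 + 0.19×(0−39) = 39 − 7.41 = 31.59 → 32
  B: 24 + 0.19×(0−24) = 24 − 4.56 = 19.44 → 19
rgb(7, 32, 19) = #072013.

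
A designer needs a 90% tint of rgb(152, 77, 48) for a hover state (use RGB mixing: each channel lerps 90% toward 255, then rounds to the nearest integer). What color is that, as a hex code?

Per channel, c → c + 0.9(255 − c):
  R: 152 + 92.7 = 244.7 → 245
  G: 77 + 160.2 = 237.2 → 237
  B: 48 + 186.3 = 234.3 → 234
rgb(245, 237, 234) = #F5EDEA.

#F5EDEA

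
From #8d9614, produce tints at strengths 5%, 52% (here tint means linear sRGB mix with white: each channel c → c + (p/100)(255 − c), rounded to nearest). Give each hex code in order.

#8d9614 is rgb(141, 150, 20).
5%: (141 + 5.7 = 146.7→147, 150 + 5.25 = 155.25→155, 20 + 11.75 = 31.75→32) → #939b20
52%: (141 + 59.28 = 200.28→200, 150 + 54.6 = 204.6→205, 20 + 122.2 = 142.2→142) → #c8cd8e

#939b20, #c8cd8e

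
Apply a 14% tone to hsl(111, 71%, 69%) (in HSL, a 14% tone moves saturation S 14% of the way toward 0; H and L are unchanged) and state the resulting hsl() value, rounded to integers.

hsl(111, 61%, 69%)

S moves 14% from 71 toward 0: 71 − 9.94 = 61.06 → 61.
H and L are unchanged.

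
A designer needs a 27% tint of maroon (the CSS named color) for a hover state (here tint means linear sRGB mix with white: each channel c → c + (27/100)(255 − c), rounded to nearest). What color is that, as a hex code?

CSS maroon is rgb(128, 0, 0).
A 27% tint moves each channel 27% toward 255:
  R: 128 + 0.27×(255−128) = 128 + 34.29 = 162.29 → 162
  G: 0 + 0.27×(255−0) = 0 + 68.85 = 68.85 → 69
  B: 0 + 68.85 = 68.85 → 69
rgb(162, 69, 69) = #A24545.

#A24545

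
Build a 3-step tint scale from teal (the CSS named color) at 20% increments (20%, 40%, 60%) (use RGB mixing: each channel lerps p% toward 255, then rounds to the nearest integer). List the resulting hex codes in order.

#339999, #66b3b3, #99cccc

CSS teal is rgb(0, 128, 128).
20%: (0 + 51 = 51→51, 128 + 25.4 = 153.4→153, 128 + 25.4 = 153.4→153) → #339999
40%: (0 + 102 = 102→102, 128 + 50.8 = 178.8→179, 128 + 50.8 = 178.8→179) → #66b3b3
60%: (0 + 153 = 153→153, 128 + 76.2 = 204.2→204, 128 + 76.2 = 204.2→204) → #99cccc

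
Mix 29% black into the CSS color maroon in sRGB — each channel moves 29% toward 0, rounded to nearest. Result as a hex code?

CSS maroon is rgb(128, 0, 0).
Lerp each channel 29% toward 0:
  R: 128 + 0.29×(0−128) = 128 − 37.12 = 90.88 → 91
  G: 0 + 0.29×(0−0) = 0 + 0 = 0 → 0
  B: 0 + 0 = 0 → 0
rgb(91, 0, 0) = #5B0000.

#5B0000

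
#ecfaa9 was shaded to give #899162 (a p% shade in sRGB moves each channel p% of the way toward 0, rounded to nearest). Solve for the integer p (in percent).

42%

#ecfaa9 is rgb(236, 250, 169); #899162 is rgb(137, 145, 98).
On the G channel (widest range): 145 ≈ 250 + (p/100)(0 − 250), so p ≈ 100×(145 − 250)/(0 − 250) = -10500/-250 = 42.00.
p = 42 reproduces all three channels after rounding.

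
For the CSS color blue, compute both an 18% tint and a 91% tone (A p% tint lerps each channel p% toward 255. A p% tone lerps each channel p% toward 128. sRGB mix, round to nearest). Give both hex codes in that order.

CSS blue is rgb(0, 0, 255).
18% tint:
  R: 0 + 0.18×(255−0) = 0 + 45.9 = 45.9 → 46
  G: 0 + 0.18×(255−0) = 0 + 45.9 = 45.9 → 46
  B: 255 + 0 = 255 → 255
  → #2E2EFF
91% tone:
  R: 0 + 0.91×(128−0) = 0 + 116.48 = 116.48 → 116
  G: 0 + 0.91×(128−0) = 0 + 116.48 = 116.48 → 116
  B: 255 + 0.91×(128−255) = 255 − 115.57 = 139.43 → 139
  → #74748B

#2E2EFF, #74748B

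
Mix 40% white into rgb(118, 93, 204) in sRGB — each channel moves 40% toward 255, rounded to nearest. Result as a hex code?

A 40% tint moves each channel 40% toward 255:
  R: 118 + 0.4×(255−118) = 118 + 54.8 = 172.8 → 173
  G: 93 + 64.8 = 157.8 → 158
  B: 204 + 20.4 = 224.4 → 224
rgb(173, 158, 224) = #AD9EE0.

#AD9EE0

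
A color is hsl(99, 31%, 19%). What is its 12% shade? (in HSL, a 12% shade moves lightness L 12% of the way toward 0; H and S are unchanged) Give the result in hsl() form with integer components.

L moves 12% from 19 toward 0: 19 − 2.28 = 16.72 → 17.
H and S are unchanged.

hsl(99, 31%, 17%)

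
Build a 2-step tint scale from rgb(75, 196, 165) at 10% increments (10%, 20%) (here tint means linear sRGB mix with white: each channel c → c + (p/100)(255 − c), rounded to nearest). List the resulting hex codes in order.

#5DCAAE, #6FD0B7

10%: (75 + 18 = 93→93, 196 + 5.9 = 201.9→202, 165 + 9 = 174→174) → #5DCAAE
20%: (75 + 36 = 111→111, 196 + 11.8 = 207.8→208, 165 + 18 = 183→183) → #6FD0B7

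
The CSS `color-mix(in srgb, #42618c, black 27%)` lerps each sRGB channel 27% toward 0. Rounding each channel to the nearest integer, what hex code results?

#304766

#42618c is rgb(66, 97, 140).
Per channel, c → c + 0.27(0 − c):
  R: 66 + 0.27×(0−66) = 66 − 17.82 = 48.18 → 48
  G: 97 + 0.27×(0−97) = 97 − 26.19 = 70.81 → 71
  B: 140 − 37.8 = 102.2 → 102
rgb(48, 71, 102) = #304766.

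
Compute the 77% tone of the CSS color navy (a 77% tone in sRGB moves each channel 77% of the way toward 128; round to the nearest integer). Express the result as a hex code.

#636380

CSS navy is rgb(0, 0, 128).
Per channel, c → c + 0.77(128 − c):
  R: 0 + 98.56 = 98.56 → 99
  G: 0 + 98.56 = 98.56 → 99
  B: 128 + 0.77×(128−128) = 128 + 0 = 128 → 128
rgb(99, 99, 128) = #636380.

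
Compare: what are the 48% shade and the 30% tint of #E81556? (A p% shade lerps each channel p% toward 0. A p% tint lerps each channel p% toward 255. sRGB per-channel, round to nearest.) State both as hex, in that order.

#790B2D, #EF5B89

#E81556 is rgb(232, 21, 86).
48% shade:
  R: 232 + 0.48×(0−232) = 232 − 111.36 = 120.64 → 121
  G: 21 + 0.48×(0−21) = 21 − 10.08 = 10.92 → 11
  B: 86 − 41.28 = 44.72 → 45
  → #790B2D
30% tint:
  R: 232 + 6.9 = 238.9 → 239
  G: 21 + 70.2 = 91.2 → 91
  B: 86 + 0.3×(255−86) = 86 + 50.7 = 136.7 → 137
  → #EF5B89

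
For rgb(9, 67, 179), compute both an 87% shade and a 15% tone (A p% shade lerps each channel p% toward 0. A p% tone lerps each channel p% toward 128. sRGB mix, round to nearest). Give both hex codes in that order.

#010917, #1B4CAB

87% shade:
  R: 9 + 0.87×(0−9) = 9 − 7.83 = 1.17 → 1
  G: 67 − 58.29 = 8.71 → 9
  B: 179 − 155.73 = 23.27 → 23
  → #010917
15% tone:
  R: 9 + 17.85 = 26.85 → 27
  G: 67 + 0.15×(128−67) = 67 + 9.15 = 76.15 → 76
  B: 179 − 7.65 = 171.35 → 171
  → #1B4CAB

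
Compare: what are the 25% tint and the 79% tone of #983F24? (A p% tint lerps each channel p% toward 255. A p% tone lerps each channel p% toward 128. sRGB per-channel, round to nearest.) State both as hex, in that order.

#B26F5B, #85726D

#983F24 is rgb(152, 63, 36).
25% tint:
  R: 152 + 25.75 = 177.75 → 178
  G: 63 + 0.25×(255−63) = 63 + 48 = 111 → 111
  B: 36 + 0.25×(255−36) = 36 + 54.75 = 90.75 → 91
  → #B26F5B
79% tone:
  R: 152 + 0.79×(128−152) = 152 − 18.96 = 133.04 → 133
  G: 63 + 51.35 = 114.35 → 114
  B: 36 + 0.79×(128−36) = 36 + 72.68 = 108.68 → 109
  → #85726D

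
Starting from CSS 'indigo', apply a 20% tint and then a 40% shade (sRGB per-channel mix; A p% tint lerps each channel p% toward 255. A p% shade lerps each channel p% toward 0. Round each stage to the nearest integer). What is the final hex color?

#431F5D

CSS indigo is rgb(75, 0, 130).
Lerp each channel 20% toward 255:
  R: 75 + 36 = 111 → 111
  G: 0 + 0.2×(255−0) = 0 + 51 = 51 → 51
  B: 130 + 0.2×(255−130) = 130 + 25 = 155 → 155
After the tint: rgb(111, 51, 155) = #6F339B.
Per channel, c → c + 0.4(0 − c):
  R: 111 + 0.4×(0−111) = 111 − 44.4 = 66.6 → 67
  G: 51 + 0.4×(0−51) = 51 − 20.4 = 30.6 → 31
  B: 155 + 0.4×(0−155) = 155 − 62 = 93 → 93
rgb(67, 31, 93) = #431F5D.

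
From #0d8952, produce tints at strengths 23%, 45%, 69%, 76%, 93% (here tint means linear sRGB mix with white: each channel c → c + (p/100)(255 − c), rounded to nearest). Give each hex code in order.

#45a47a, #7abea0, #b4dac9, #c5e3d5, #eef7f3

#0d8952 is rgb(13, 137, 82).
23%: (13 + 55.66 = 68.66→69, 137 + 27.14 = 164.14→164, 82 + 39.79 = 121.79→122) → #45a47a
45%: (13 + 108.9 = 121.9→122, 137 + 53.1 = 190.1→190, 82 + 77.85 = 159.85→160) → #7abea0
69%: (13 + 166.98 = 179.98→180, 137 + 81.42 = 218.42→218, 82 + 119.37 = 201.37→201) → #b4dac9
76%: (13 + 183.92 = 196.92→197, 137 + 89.68 = 226.68→227, 82 + 131.48 = 213.48→213) → #c5e3d5
93%: (13 + 225.06 = 238.06→238, 137 + 109.74 = 246.74→247, 82 + 160.89 = 242.89→243) → #eef7f3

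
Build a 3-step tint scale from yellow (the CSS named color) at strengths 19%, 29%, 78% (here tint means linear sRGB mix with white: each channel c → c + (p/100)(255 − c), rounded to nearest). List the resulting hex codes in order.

CSS yellow is rgb(255, 255, 0).
19%: (255→255, 255→255, 0 + 48.45 = 48.45→48) → #FFFF30
29%: (255→255, 255→255, 0 + 73.95 = 73.95→74) → #FFFF4A
78%: (255→255, 255→255, 0 + 198.9 = 198.9→199) → #FFFFC7

#FFFF30, #FFFF4A, #FFFFC7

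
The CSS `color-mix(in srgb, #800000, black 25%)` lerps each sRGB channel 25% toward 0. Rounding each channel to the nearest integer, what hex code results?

#800000 is rgb(128, 0, 0).
Lerp each channel 25% toward 0:
  R: 128 + 0.25×(0−128) = 128 − 32 = 96 → 96
  G: 0 + 0.25×(0−0) = 0 + 0 = 0 → 0
  B: 0 + 0 = 0 → 0
rgb(96, 0, 0) = #600000.

#600000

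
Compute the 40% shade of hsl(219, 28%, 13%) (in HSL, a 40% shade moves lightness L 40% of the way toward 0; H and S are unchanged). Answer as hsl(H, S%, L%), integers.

hsl(219, 28%, 8%)

L moves 40% from 13 toward 0: 13 − 5.2 = 7.8 → 8.
H and S are unchanged.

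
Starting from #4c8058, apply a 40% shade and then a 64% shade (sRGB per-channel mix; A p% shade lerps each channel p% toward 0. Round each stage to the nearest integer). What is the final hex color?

#111c13

#4c8058 is rgb(76, 128, 88).
Per channel, c → c + 0.4(0 − c):
  R: 76 + 0.4×(0−76) = 76 − 30.4 = 45.6 → 46
  G: 128 + 0.4×(0−128) = 128 − 51.2 = 76.8 → 77
  B: 88 + 0.4×(0−88) = 88 − 35.2 = 52.8 → 53
After the shade: rgb(46, 77, 53) = #2e4d35.
Per channel, c → c + 0.64(0 − c):
  R: 46 + 0.64×(0−46) = 46 − 29.44 = 16.56 → 17
  G: 77 + 0.64×(0−77) = 77 − 49.28 = 27.72 → 28
  B: 53 + 0.64×(0−53) = 53 − 33.92 = 19.08 → 19
rgb(17, 28, 19) = #111c13.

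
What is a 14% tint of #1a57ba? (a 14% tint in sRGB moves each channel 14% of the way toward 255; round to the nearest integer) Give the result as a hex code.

#1a57ba is rgb(26, 87, 186).
A 14% tint moves each channel 14% toward 255:
  R: 26 + 0.14×(255−26) = 26 + 32.06 = 58.06 → 58
  G: 87 + 23.52 = 110.52 → 111
  B: 186 + 9.66 = 195.66 → 196
rgb(58, 111, 196) = #3a6fc4.

#3a6fc4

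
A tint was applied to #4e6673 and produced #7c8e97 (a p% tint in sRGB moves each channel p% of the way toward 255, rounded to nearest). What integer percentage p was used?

#4e6673 is rgb(78, 102, 115); #7c8e97 is rgb(124, 142, 151).
On the R channel (widest range): 124 ≈ 78 + (p/100)(255 − 78), so p ≈ 100×(124 − 78)/(255 − 78) = 4600/177 = 25.99.
p = 26 reproduces all three channels after rounding.

26%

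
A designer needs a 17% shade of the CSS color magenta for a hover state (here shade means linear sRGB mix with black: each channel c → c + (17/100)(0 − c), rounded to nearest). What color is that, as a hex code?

CSS magenta is rgb(255, 0, 255).
A 17% shade moves each channel 17% toward 0:
  R: 255 + 0.17×(0−255) = 255 − 43.35 = 211.65 → 212
  G: 0 + 0.17×(0−0) = 0 + 0 = 0 → 0
  B: 255 + 0.17×(0−255) = 255 − 43.35 = 211.65 → 212
rgb(212, 0, 212) = #D400D4.

#D400D4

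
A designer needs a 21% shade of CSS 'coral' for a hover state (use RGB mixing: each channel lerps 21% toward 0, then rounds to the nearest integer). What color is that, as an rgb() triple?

CSS coral is rgb(255, 127, 80).
A 21% shade moves each channel 21% toward 0:
  R: 255 − 53.55 = 201.45 → 201
  G: 127 − 26.67 = 100.33 → 100
  B: 80 + 0.21×(0−80) = 80 − 16.8 = 63.2 → 63

rgb(201, 100, 63)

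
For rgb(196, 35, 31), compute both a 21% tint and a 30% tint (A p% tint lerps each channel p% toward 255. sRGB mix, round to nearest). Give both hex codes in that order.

#D0514E, #D66562

21% tint:
  R: 196 + 12.39 = 208.39 → 208
  G: 35 + 46.2 = 81.2 → 81
  B: 31 + 47.04 = 78.04 → 78
  → #D0514E
30% tint:
  R: 196 + 0.3×(255−196) = 196 + 17.7 = 213.7 → 214
  G: 35 + 66 = 101 → 101
  B: 31 + 67.2 = 98.2 → 98
  → #D66562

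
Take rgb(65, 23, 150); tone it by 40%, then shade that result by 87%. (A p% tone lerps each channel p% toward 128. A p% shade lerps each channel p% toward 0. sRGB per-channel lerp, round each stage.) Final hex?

A 40% tone moves each channel 40% toward 128:
  R: 65 + 25.2 = 90.2 → 90
  G: 23 + 0.4×(128−23) = 23 + 42 = 65 → 65
  B: 150 + 0.4×(128−150) = 150 − 8.8 = 141.2 → 141
After the tone: rgb(90, 65, 141) = #5A418D.
Per channel, c → c + 0.87(0 − c):
  R: 90 + 0.87×(0−90) = 90 − 78.3 = 11.7 → 12
  G: 65 + 0.87×(0−65) = 65 − 56.55 = 8.45 → 8
  B: 141 − 122.67 = 18.33 → 18
rgb(12, 8, 18) = #0C0812.

#0C0812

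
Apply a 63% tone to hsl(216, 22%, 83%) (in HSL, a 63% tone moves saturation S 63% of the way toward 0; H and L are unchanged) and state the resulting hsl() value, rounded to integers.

hsl(216, 8%, 83%)

S moves 63% from 22 toward 0: 22 − 13.86 = 8.14 → 8.
H and L are unchanged.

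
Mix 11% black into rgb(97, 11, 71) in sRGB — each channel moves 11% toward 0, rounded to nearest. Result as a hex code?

#560a3f

Lerp each channel 11% toward 0:
  R: 97 + 0.11×(0−97) = 97 − 10.67 = 86.33 → 86
  G: 11 − 1.21 = 9.79 → 10
  B: 71 − 7.81 = 63.19 → 63
rgb(86, 10, 63) = #560a3f.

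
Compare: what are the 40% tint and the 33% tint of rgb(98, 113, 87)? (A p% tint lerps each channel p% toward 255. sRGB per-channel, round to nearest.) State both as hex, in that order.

40% tint:
  R: 98 + 62.8 = 160.8 → 161
  G: 113 + 0.4×(255−113) = 113 + 56.8 = 169.8 → 170
  B: 87 + 0.4×(255−87) = 87 + 67.2 = 154.2 → 154
  → #a1aa9a
33% tint:
  R: 98 + 0.33×(255−98) = 98 + 51.81 = 149.81 → 150
  G: 113 + 0.33×(255−113) = 113 + 46.86 = 159.86 → 160
  B: 87 + 0.33×(255−87) = 87 + 55.44 = 142.44 → 142
  → #96a08e

#a1aa9a, #96a08e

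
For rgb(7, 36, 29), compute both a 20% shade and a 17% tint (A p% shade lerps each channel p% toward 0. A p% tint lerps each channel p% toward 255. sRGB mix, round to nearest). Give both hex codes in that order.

#061d17, #314943

20% shade:
  R: 7 − 1.4 = 5.6 → 6
  G: 36 + 0.2×(0−36) = 36 − 7.2 = 28.8 → 29
  B: 29 + 0.2×(0−29) = 29 − 5.8 = 23.2 → 23
  → #061d17
17% tint:
  R: 7 + 42.16 = 49.16 → 49
  G: 36 + 37.23 = 73.23 → 73
  B: 29 + 38.42 = 67.42 → 67
  → #314943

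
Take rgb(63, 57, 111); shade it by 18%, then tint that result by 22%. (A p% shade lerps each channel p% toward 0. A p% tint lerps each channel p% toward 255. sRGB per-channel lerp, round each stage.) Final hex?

Per channel, c → c + 0.18(0 − c):
  R: 63 + 0.18×(0−63) = 63 − 11.34 = 51.66 → 52
  G: 57 − 10.26 = 46.74 → 47
  B: 111 − 19.98 = 91.02 → 91
After the shade: rgb(52, 47, 91) = #342f5b.
Lerp each channel 22% toward 255:
  R: 52 + 44.66 = 96.66 → 97
  G: 47 + 0.22×(255−47) = 47 + 45.76 = 92.76 → 93
  B: 91 + 0.22×(255−91) = 91 + 36.08 = 127.08 → 127
rgb(97, 93, 127) = #615d7f.

#615d7f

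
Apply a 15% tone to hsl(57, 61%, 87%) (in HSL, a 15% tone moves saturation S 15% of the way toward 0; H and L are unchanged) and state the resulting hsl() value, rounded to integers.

hsl(57, 52%, 87%)

S moves 15% from 61 toward 0: 61 − 9.15 = 51.85 → 52.
H and L are unchanged.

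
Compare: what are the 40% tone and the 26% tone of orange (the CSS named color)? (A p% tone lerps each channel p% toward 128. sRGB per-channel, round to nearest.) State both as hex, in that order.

CSS orange is rgb(255, 165, 0).
40% tone:
  R: 255 − 50.8 = 204.2 → 204
  G: 165 + 0.4×(128−165) = 165 − 14.8 = 150.2 → 150
  B: 0 + 0.4×(128−0) = 0 + 51.2 = 51.2 → 51
  → #CC9633
26% tone:
  R: 255 − 33.02 = 221.98 → 222
  G: 165 + 0.26×(128−165) = 165 − 9.62 = 155.38 → 155
  B: 0 + 0.26×(128−0) = 0 + 33.28 = 33.28 → 33
  → #DE9B21

#CC9633, #DE9B21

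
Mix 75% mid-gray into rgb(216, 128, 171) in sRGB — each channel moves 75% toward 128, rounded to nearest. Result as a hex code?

#96808B

A 75% tone moves each channel 75% toward 128:
  R: 216 − 66 = 150 → 150
  G: 128 + 0.75×(128−128) = 128 + 0 = 128 → 128
  B: 171 + 0.75×(128−171) = 171 − 32.25 = 138.75 → 139
rgb(150, 128, 139) = #96808B.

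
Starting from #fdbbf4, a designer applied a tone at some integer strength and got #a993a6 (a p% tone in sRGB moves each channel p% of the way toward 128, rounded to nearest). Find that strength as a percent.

67%

#fdbbf4 is rgb(253, 187, 244); #a993a6 is rgb(169, 147, 166).
On the R channel (widest range): 169 ≈ 253 + (p/100)(128 − 253), so p ≈ 100×(169 − 253)/(128 − 253) = -8400/-125 = 67.20.
p = 67 reproduces all three channels after rounding.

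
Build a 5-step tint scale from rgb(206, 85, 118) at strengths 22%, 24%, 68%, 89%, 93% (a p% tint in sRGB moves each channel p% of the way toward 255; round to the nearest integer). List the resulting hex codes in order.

22%: (206 + 10.78 = 216.78→217, 85 + 37.4 = 122.4→122, 118 + 30.14 = 148.14→148) → #D97A94
24%: (206 + 11.76 = 217.76→218, 85 + 40.8 = 125.8→126, 118 + 32.88 = 150.88→151) → #DA7E97
68%: (206 + 33.32 = 239.32→239, 85 + 115.6 = 200.6→201, 118 + 93.16 = 211.16→211) → #EFC9D3
89%: (206 + 43.61 = 249.61→250, 85 + 151.3 = 236.3→236, 118 + 121.93 = 239.93→240) → #FAECF0
93%: (206 + 45.57 = 251.57→252, 85 + 158.1 = 243.1→243, 118 + 127.41 = 245.41→245) → #FCF3F5

#D97A94, #DA7E97, #EFC9D3, #FAECF0, #FCF3F5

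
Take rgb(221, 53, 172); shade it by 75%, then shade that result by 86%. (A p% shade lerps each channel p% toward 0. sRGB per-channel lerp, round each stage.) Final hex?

#080206

A 75% shade moves each channel 75% toward 0:
  R: 221 + 0.75×(0−221) = 221 − 165.75 = 55.25 → 55
  G: 53 − 39.75 = 13.25 → 13
  B: 172 + 0.75×(0−172) = 172 − 129 = 43 → 43
After the shade: rgb(55, 13, 43) = #370D2B.
Lerp each channel 86% toward 0:
  R: 55 + 0.86×(0−55) = 55 − 47.3 = 7.7 → 8
  G: 13 + 0.86×(0−13) = 13 − 11.18 = 1.82 → 2
  B: 43 + 0.86×(0−43) = 43 − 36.98 = 6.02 → 6
rgb(8, 2, 6) = #080206.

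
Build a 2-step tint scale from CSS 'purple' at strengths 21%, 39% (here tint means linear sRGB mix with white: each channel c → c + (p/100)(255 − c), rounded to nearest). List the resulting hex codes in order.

#9B369B, #B263B2

CSS purple is rgb(128, 0, 128).
21%: (128 + 26.67 = 154.67→155, 0 + 53.55 = 53.55→54, 128 + 26.67 = 154.67→155) → #9B369B
39%: (128 + 49.53 = 177.53→178, 0 + 99.45 = 99.45→99, 128 + 49.53 = 177.53→178) → #B263B2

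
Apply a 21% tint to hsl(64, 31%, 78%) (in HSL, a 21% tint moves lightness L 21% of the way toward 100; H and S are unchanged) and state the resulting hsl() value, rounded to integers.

L moves 21% from 78 toward 100: 78 + 4.62 = 82.62 → 83.
H and S are unchanged.

hsl(64, 31%, 83%)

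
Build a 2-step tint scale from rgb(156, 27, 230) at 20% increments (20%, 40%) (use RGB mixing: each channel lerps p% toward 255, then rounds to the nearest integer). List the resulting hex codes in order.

#B049EB, #C476F0

20%: (156 + 19.8 = 175.8→176, 27 + 45.6 = 72.6→73, 230 + 5 = 235→235) → #B049EB
40%: (156 + 39.6 = 195.6→196, 27 + 91.2 = 118.2→118, 230 + 10 = 240→240) → #C476F0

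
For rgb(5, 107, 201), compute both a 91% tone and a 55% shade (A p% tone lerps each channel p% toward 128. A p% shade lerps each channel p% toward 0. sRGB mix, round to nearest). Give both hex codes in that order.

91% tone:
  R: 5 + 111.93 = 116.93 → 117
  G: 107 + 0.91×(128−107) = 107 + 19.11 = 126.11 → 126
  B: 201 + 0.91×(128−201) = 201 − 66.43 = 134.57 → 135
  → #757E87
55% shade:
  R: 5 − 2.75 = 2.25 → 2
  G: 107 + 0.55×(0−107) = 107 − 58.85 = 48.15 → 48
  B: 201 + 0.55×(0−201) = 201 − 110.55 = 90.45 → 90
  → #02305A

#757E87, #02305A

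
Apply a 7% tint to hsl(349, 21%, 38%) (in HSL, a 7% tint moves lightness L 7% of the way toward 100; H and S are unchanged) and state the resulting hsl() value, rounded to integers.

hsl(349, 21%, 42%)

L moves 7% from 38 toward 100: 38 + 4.34 = 42.34 → 42.
H and S are unchanged.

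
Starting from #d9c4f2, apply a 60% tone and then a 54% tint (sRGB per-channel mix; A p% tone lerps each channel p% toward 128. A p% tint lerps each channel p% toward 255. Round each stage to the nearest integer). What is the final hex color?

#d9c4f2 is rgb(217, 196, 242).
Per channel, c → c + 0.6(128 − c):
  R: 217 − 53.4 = 163.6 → 164
  G: 196 − 40.8 = 155.2 → 155
  B: 242 + 0.6×(128−242) = 242 − 68.4 = 173.6 → 174
After the tone: rgb(164, 155, 174) = #a49bae.
Lerp each channel 54% toward 255:
  R: 164 + 49.14 = 213.14 → 213
  G: 155 + 54 = 209 → 209
  B: 174 + 43.74 = 217.74 → 218
rgb(213, 209, 218) = #d5d1da.

#d5d1da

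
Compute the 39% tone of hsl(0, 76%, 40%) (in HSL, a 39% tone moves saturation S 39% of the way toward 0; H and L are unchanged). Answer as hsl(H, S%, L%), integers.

hsl(0, 46%, 40%)

S moves 39% from 76 toward 0: 76 − 29.64 = 46.36 → 46.
H and L are unchanged.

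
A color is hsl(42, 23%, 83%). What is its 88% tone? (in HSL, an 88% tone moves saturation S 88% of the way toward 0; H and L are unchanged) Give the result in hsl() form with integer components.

hsl(42, 3%, 83%)

S moves 88% from 23 toward 0: 23 − 20.24 = 2.76 → 3.
H and L are unchanged.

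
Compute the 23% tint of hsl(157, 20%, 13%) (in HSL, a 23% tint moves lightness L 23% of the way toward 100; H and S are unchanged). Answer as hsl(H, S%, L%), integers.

L moves 23% from 13 toward 100: 13 + 20.01 = 33.01 → 33.
H and S are unchanged.

hsl(157, 20%, 33%)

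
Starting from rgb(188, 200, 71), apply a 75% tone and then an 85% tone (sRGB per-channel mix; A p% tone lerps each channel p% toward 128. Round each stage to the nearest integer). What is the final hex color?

A 75% tone moves each channel 75% toward 128:
  R: 188 + 0.75×(128−188) = 188 − 45 = 143 → 143
  G: 200 + 0.75×(128−200) = 200 − 54 = 146 → 146
  B: 71 + 0.75×(128−71) = 71 + 42.75 = 113.75 → 114
After the tone: rgb(143, 146, 114) = #8F9272.
An 85% tone moves each channel 85% toward 128:
  R: 143 − 12.75 = 130.25 → 130
  G: 146 − 15.3 = 130.7 → 131
  B: 114 + 0.85×(128−114) = 114 + 11.9 = 125.9 → 126
rgb(130, 131, 126) = #82837E.

#82837E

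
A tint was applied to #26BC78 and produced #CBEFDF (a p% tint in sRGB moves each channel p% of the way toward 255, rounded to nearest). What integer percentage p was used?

#26BC78 is rgb(38, 188, 120); #CBEFDF is rgb(203, 239, 223).
On the R channel (widest range): 203 ≈ 38 + (p/100)(255 − 38), so p ≈ 100×(203 − 38)/(255 − 38) = 16500/217 = 76.04.
p = 76 reproduces all three channels after rounding.

76%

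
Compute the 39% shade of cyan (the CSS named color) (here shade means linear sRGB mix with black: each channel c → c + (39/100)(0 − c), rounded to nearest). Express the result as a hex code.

CSS cyan is rgb(0, 255, 255).
A 39% shade moves each channel 39% toward 0:
  R: 0 + 0.39×(0−0) = 0 + 0 = 0 → 0
  G: 255 − 99.45 = 155.55 → 156
  B: 255 − 99.45 = 155.55 → 156
rgb(0, 156, 156) = #009C9C.

#009C9C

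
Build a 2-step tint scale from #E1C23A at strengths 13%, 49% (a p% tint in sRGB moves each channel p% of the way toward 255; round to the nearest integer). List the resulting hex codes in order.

#E1C23A is rgb(225, 194, 58).
13%: (225 + 3.9 = 228.9→229, 194 + 7.93 = 201.93→202, 58 + 25.61 = 83.61→84) → #E5CA54
49%: (225 + 14.7 = 239.7→240, 194 + 29.89 = 223.89→224, 58 + 96.53 = 154.53→155) → #F0E09B

#E5CA54, #F0E09B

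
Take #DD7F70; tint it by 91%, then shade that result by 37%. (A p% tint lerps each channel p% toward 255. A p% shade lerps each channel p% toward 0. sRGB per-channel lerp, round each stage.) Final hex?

#9F9998

#DD7F70 is rgb(221, 127, 112).
Per channel, c → c + 0.91(255 − c):
  R: 221 + 0.91×(255−221) = 221 + 30.94 = 251.94 → 252
  G: 127 + 116.48 = 243.48 → 243
  B: 112 + 130.13 = 242.13 → 242
After the tint: rgb(252, 243, 242) = #FCF3F2.
Lerp each channel 37% toward 0:
  R: 252 + 0.37×(0−252) = 252 − 93.24 = 158.76 → 159
  G: 243 + 0.37×(0−243) = 243 − 89.91 = 153.09 → 153
  B: 242 + 0.37×(0−242) = 242 − 89.54 = 152.46 → 152
rgb(159, 153, 152) = #9F9998.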